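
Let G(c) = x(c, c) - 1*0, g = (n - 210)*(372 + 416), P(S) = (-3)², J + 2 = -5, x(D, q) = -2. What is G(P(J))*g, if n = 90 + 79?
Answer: 64616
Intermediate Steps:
n = 169
J = -7 (J = -2 - 5 = -7)
P(S) = 9
g = -32308 (g = (169 - 210)*(372 + 416) = -41*788 = -32308)
G(c) = -2 (G(c) = -2 - 1*0 = -2 + 0 = -2)
G(P(J))*g = -2*(-32308) = 64616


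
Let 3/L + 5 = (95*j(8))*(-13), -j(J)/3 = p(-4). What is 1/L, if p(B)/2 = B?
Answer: -29645/3 ≈ -9881.7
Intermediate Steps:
p(B) = 2*B
j(J) = 24 (j(J) = -6*(-4) = -3*(-8) = 24)
L = -3/29645 (L = 3/(-5 + (95*24)*(-13)) = 3/(-5 + 2280*(-13)) = 3/(-5 - 29640) = 3/(-29645) = 3*(-1/29645) = -3/29645 ≈ -0.00010120)
1/L = 1/(-3/29645) = -29645/3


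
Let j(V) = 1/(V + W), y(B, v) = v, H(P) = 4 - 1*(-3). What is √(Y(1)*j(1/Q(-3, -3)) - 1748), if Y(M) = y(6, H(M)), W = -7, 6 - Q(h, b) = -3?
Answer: I*√6723218/62 ≈ 41.821*I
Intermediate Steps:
Q(h, b) = 9 (Q(h, b) = 6 - 1*(-3) = 6 + 3 = 9)
H(P) = 7 (H(P) = 4 + 3 = 7)
Y(M) = 7
j(V) = 1/(-7 + V) (j(V) = 1/(V - 7) = 1/(-7 + V))
√(Y(1)*j(1/Q(-3, -3)) - 1748) = √(7/(-7 + 1/9) - 1748) = √(7/(-7 + ⅑) - 1748) = √(7/(-62/9) - 1748) = √(7*(-9/62) - 1748) = √(-63/62 - 1748) = √(-108439/62) = I*√6723218/62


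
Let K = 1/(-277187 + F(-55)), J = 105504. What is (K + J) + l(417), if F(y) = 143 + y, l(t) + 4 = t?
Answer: 29349494782/277099 ≈ 1.0592e+5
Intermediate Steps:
l(t) = -4 + t
K = -1/277099 (K = 1/(-277187 + (143 - 55)) = 1/(-277187 + 88) = 1/(-277099) = -1/277099 ≈ -3.6088e-6)
(K + J) + l(417) = (-1/277099 + 105504) + (-4 + 417) = 29235052895/277099 + 413 = 29349494782/277099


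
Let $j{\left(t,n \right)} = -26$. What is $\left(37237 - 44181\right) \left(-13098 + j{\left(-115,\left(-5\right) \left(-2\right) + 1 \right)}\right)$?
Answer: $91133056$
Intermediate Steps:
$\left(37237 - 44181\right) \left(-13098 + j{\left(-115,\left(-5\right) \left(-2\right) + 1 \right)}\right) = \left(37237 - 44181\right) \left(-13098 - 26\right) = \left(-6944\right) \left(-13124\right) = 91133056$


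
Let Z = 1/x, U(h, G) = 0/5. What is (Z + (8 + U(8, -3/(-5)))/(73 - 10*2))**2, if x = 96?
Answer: 674041/25887744 ≈ 0.026037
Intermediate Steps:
U(h, G) = 0 (U(h, G) = 0*(1/5) = 0)
Z = 1/96 ≈ 0.010417
(Z + (8 + U(8, -3/(-5)))/(73 - 10*2))**2 = (1/96 + (8 + 0)/(73 - 10*2))**2 = (1/96 + 8/(73 - 20))**2 = (1/96 + 8/53)**2 = (821/5088)**2 = 674041/25887744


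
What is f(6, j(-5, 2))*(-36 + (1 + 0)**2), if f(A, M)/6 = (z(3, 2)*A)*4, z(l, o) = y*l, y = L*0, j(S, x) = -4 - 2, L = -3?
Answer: 0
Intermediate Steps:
j(S, x) = -6
y = 0 (y = -3*0 = 0)
z(l, o) = 0 (z(l, o) = 0*l = 0)
f(A, M) = 0 (f(A, M) = 6*((0*A)*4) = 6*(0*4) = 6*0 = 0)
f(6, j(-5, 2))*(-36 + (1 + 0)**2) = 0*(-36 + (1 + 0)**2) = 0*(-36 + 1**2) = 0*(-36 + 1) = 0*(-35) = 0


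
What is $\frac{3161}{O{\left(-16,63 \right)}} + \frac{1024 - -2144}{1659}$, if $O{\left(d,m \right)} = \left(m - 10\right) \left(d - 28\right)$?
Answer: $\frac{714559}{1289596} \approx 0.5541$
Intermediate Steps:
$O{\left(d,m \right)} = \left(-28 + d\right) \left(-10 + m\right)$ ($O{\left(d,m \right)} = \left(-10 + m\right) \left(-28 + d\right) = \left(-28 + d\right) \left(-10 + m\right)$)
$\frac{3161}{O{\left(-16,63 \right)}} + \frac{1024 - -2144}{1659} = \frac{3161}{280 - 1764 - -160 - 1008} + \frac{1024 - -2144}{1659} = \frac{3161}{280 - 1764 + 160 - 1008} + \left(1024 + 2144\right) \frac{1}{1659} = \frac{3161}{-2332} + 3168 \cdot \frac{1}{1659} = 3161 \left(- \frac{1}{2332}\right) + \frac{1056}{553} = - \frac{3161}{2332} + \frac{1056}{553} = \frac{714559}{1289596}$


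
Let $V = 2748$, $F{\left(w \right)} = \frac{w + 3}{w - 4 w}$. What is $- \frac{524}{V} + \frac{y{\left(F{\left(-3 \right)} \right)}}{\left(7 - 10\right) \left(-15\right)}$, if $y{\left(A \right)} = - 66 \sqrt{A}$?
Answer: $- \frac{131}{687} \approx -0.19068$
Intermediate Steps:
$F{\left(w \right)} = - \frac{3 + w}{3 w}$ ($F{\left(w \right)} = \frac{3 + w}{\left(-3\right) w} = \left(3 + w\right) \left(- \frac{1}{3 w}\right) = - \frac{3 + w}{3 w}$)
$- \frac{524}{V} + \frac{y{\left(F{\left(-3 \right)} \right)}}{\left(7 - 10\right) \left(-15\right)} = - \frac{524}{2748} + \frac{\left(-66\right) \sqrt{\frac{-3 - -3}{3 \left(-3\right)}}}{\left(7 - 10\right) \left(-15\right)} = \left(-524\right) \frac{1}{2748} + \frac{\left(-66\right) \sqrt{\frac{1}{3} \left(- \frac{1}{3}\right) \left(-3 + 3\right)}}{\left(-3\right) \left(-15\right)} = - \frac{131}{687} + \frac{\left(-66\right) \sqrt{\frac{1}{3} \left(- \frac{1}{3}\right) 0}}{45} = - \frac{131}{687} + - 66 \sqrt{0} \cdot \frac{1}{45} = - \frac{131}{687} + \left(-66\right) 0 \cdot \frac{1}{45} = - \frac{131}{687} + 0 \cdot \frac{1}{45} = - \frac{131}{687} + 0 = - \frac{131}{687}$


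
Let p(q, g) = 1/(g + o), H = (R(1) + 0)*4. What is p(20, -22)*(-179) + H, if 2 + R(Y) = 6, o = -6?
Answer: 627/28 ≈ 22.393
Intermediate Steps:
R(Y) = 4 (R(Y) = -2 + 6 = 4)
H = 16 (H = (4 + 0)*4 = 4*4 = 16)
p(q, g) = 1/(-6 + g) (p(q, g) = 1/(g - 6) = 1/(-6 + g))
p(20, -22)*(-179) + H = -179/(-6 - 22) + 16 = -179/(-28) + 16 = -1/28*(-179) + 16 = 179/28 + 16 = 627/28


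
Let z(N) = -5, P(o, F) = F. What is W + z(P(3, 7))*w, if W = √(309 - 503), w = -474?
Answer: 2370 + I*√194 ≈ 2370.0 + 13.928*I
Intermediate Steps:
W = I*√194 (W = √(-194) = I*√194 ≈ 13.928*I)
W + z(P(3, 7))*w = I*√194 - 5*(-474) = I*√194 + 2370 = 2370 + I*√194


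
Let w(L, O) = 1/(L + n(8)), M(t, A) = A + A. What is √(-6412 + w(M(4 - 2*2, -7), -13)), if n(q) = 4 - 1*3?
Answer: I*√1083641/13 ≈ 80.075*I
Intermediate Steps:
n(q) = 1 (n(q) = 4 - 3 = 1)
M(t, A) = 2*A
w(L, O) = 1/(1 + L) (w(L, O) = 1/(L + 1) = 1/(1 + L))
√(-6412 + w(M(4 - 2*2, -7), -13)) = √(-6412 + 1/(1 + 2*(-7))) = √(-6412 + 1/(1 - 14)) = √(-6412 + 1/(-13)) = √(-6412 - 1/13) = √(-83357/13) = I*√1083641/13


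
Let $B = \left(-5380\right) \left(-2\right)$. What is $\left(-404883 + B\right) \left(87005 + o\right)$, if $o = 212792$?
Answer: $-118156893031$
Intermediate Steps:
$B = 10760$
$\left(-404883 + B\right) \left(87005 + o\right) = \left(-404883 + 10760\right) \left(87005 + 212792\right) = \left(-394123\right) 299797 = -118156893031$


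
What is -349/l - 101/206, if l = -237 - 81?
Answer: 9944/16377 ≈ 0.60719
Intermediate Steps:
l = -318
-349/l - 101/206 = -349/(-318) - 101/206 = -349*(-1/318) - 101*1/206 = 349/318 - 101/206 = 9944/16377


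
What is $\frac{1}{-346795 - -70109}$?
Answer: $- \frac{1}{276686} \approx -3.6142 \cdot 10^{-6}$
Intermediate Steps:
$\frac{1}{-346795 - -70109} = \frac{1}{-346795 + 70109} = \frac{1}{-276686} = - \frac{1}{276686}$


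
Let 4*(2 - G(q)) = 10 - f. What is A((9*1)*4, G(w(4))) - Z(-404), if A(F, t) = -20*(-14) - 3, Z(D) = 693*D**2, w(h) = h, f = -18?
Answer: -113108411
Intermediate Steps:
G(q) = -5 (G(q) = 2 - (10 - 1*(-18))/4 = 2 - (10 + 18)/4 = 2 - 1/4*28 = 2 - 7 = -5)
A(F, t) = 277 (A(F, t) = 280 - 3 = 277)
A((9*1)*4, G(w(4))) - Z(-404) = 277 - 693*(-404)**2 = 277 - 693*163216 = 277 - 1*113108688 = 277 - 113108688 = -113108411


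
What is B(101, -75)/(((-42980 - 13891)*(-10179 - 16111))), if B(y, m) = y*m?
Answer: -505/99675906 ≈ -5.0664e-6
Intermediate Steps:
B(y, m) = m*y
B(101, -75)/(((-42980 - 13891)*(-10179 - 16111))) = (-75*101)/(((-42980 - 13891)*(-10179 - 16111))) = -7575/((-56871*(-26290))) = -7575/1495138590 = -7575*1/1495138590 = -505/99675906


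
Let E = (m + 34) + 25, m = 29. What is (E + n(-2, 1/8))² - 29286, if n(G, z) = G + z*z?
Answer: -89650431/4096 ≈ -21887.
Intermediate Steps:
E = 88 (E = (29 + 34) + 25 = 63 + 25 = 88)
n(G, z) = G + z²
(E + n(-2, 1/8))² - 29286 = (88 + (-2 + (1/8)²))² - 29286 = (88 + (-2 + (⅛)²))² - 29286 = (88 + (-2 + 1/64))² - 29286 = (88 - 127/64)² - 29286 = (5505/64)² - 29286 = 30305025/4096 - 29286 = -89650431/4096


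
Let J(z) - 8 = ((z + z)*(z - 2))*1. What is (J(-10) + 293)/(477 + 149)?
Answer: 541/626 ≈ 0.86422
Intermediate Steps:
J(z) = 8 + 2*z*(-2 + z) (J(z) = 8 + ((z + z)*(z - 2))*1 = 8 + ((2*z)*(-2 + z))*1 = 8 + (2*z*(-2 + z))*1 = 8 + 2*z*(-2 + z))
(J(-10) + 293)/(477 + 149) = ((8 - 4*(-10) + 2*(-10)**2) + 293)/(477 + 149) = ((8 + 40 + 2*100) + 293)/626 = ((8 + 40 + 200) + 293)*(1/626) = (248 + 293)*(1/626) = 541*(1/626) = 541/626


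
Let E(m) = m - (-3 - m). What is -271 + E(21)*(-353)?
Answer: -16156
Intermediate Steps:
E(m) = 3 + 2*m (E(m) = m + (3 + m) = 3 + 2*m)
-271 + E(21)*(-353) = -271 + (3 + 2*21)*(-353) = -271 + (3 + 42)*(-353) = -271 + 45*(-353) = -271 - 15885 = -16156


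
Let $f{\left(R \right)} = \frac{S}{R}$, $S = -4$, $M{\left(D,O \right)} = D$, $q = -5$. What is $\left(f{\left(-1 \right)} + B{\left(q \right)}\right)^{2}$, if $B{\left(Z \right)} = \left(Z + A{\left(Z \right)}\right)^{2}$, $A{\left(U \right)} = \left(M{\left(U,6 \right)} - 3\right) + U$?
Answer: $107584$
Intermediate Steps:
$A{\left(U \right)} = -3 + 2 U$ ($A{\left(U \right)} = \left(U - 3\right) + U = \left(-3 + U\right) + U = -3 + 2 U$)
$f{\left(R \right)} = - \frac{4}{R}$
$B{\left(Z \right)} = \left(-3 + 3 Z\right)^{2}$ ($B{\left(Z \right)} = \left(Z + \left(-3 + 2 Z\right)\right)^{2} = \left(-3 + 3 Z\right)^{2}$)
$\left(f{\left(-1 \right)} + B{\left(q \right)}\right)^{2} = \left(- \frac{4}{-1} + 9 \left(-1 - 5\right)^{2}\right)^{2} = \left(\left(-4\right) \left(-1\right) + 9 \left(-6\right)^{2}\right)^{2} = \left(4 + 9 \cdot 36\right)^{2} = \left(4 + 324\right)^{2} = 328^{2} = 107584$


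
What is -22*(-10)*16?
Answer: 3520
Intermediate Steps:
-22*(-10)*16 = 220*16 = 3520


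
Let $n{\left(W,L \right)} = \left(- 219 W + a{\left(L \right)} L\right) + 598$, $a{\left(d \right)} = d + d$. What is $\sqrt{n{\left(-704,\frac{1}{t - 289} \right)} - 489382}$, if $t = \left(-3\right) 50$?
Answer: $\frac{i \sqrt{64485988366}}{439} \approx 578.45 i$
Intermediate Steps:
$t = -150$
$a{\left(d \right)} = 2 d$
$n{\left(W,L \right)} = 598 - 219 W + 2 L^{2}$ ($n{\left(W,L \right)} = \left(- 219 W + 2 L L\right) + 598 = \left(- 219 W + 2 L^{2}\right) + 598 = 598 - 219 W + 2 L^{2}$)
$\sqrt{n{\left(-704,\frac{1}{t - 289} \right)} - 489382} = \sqrt{\left(598 - -154176 + 2 \left(\frac{1}{-150 - 289}\right)^{2}\right) - 489382} = \sqrt{\left(598 + 154176 + 2 \left(\frac{1}{-439}\right)^{2}\right) - 489382} = \sqrt{\left(598 + 154176 + 2 \left(- \frac{1}{439}\right)^{2}\right) - 489382} = \sqrt{\left(598 + 154176 + 2 \cdot \frac{1}{192721}\right) - 489382} = \sqrt{\left(598 + 154176 + \frac{2}{192721}\right) - 489382} = \sqrt{\frac{29828200056}{192721} - 489382} = \sqrt{- \frac{64485988366}{192721}} = \frac{i \sqrt{64485988366}}{439}$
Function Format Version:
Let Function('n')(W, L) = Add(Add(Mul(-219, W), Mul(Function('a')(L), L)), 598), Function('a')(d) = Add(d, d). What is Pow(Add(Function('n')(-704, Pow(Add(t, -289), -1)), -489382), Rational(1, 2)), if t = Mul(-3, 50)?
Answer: Mul(Rational(1, 439), I, Pow(64485988366, Rational(1, 2))) ≈ Mul(578.45, I)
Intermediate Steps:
t = -150
Function('a')(d) = Mul(2, d)
Function('n')(W, L) = Add(598, Mul(-219, W), Mul(2, Pow(L, 2))) (Function('n')(W, L) = Add(Add(Mul(-219, W), Mul(Mul(2, L), L)), 598) = Add(Add(Mul(-219, W), Mul(2, Pow(L, 2))), 598) = Add(598, Mul(-219, W), Mul(2, Pow(L, 2))))
Pow(Add(Function('n')(-704, Pow(Add(t, -289), -1)), -489382), Rational(1, 2)) = Pow(Add(Add(598, Mul(-219, -704), Mul(2, Pow(Pow(Add(-150, -289), -1), 2))), -489382), Rational(1, 2)) = Pow(Add(Add(598, 154176, Mul(2, Pow(Pow(-439, -1), 2))), -489382), Rational(1, 2)) = Pow(Add(Add(598, 154176, Mul(2, Pow(Rational(-1, 439), 2))), -489382), Rational(1, 2)) = Pow(Add(Add(598, 154176, Mul(2, Rational(1, 192721))), -489382), Rational(1, 2)) = Pow(Add(Add(598, 154176, Rational(2, 192721)), -489382), Rational(1, 2)) = Pow(Add(Rational(29828200056, 192721), -489382), Rational(1, 2)) = Pow(Rational(-64485988366, 192721), Rational(1, 2)) = Mul(Rational(1, 439), I, Pow(64485988366, Rational(1, 2)))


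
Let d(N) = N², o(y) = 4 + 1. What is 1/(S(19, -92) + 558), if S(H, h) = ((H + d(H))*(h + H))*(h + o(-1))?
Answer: 1/2413938 ≈ 4.1426e-7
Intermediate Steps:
o(y) = 5
S(H, h) = (5 + h)*(H + h)*(H + H²) (S(H, h) = ((H + H²)*(h + H))*(h + 5) = ((H + H²)*(H + h))*(5 + h) = ((H + h)*(H + H²))*(5 + h) = (5 + h)*(H + h)*(H + H²))
1/(S(19, -92) + 558) = 1/(19*((-92)² + 5*19 + 5*(-92) + 5*19² + 19*(-92)² - 92*19² + 6*19*(-92)) + 558) = 1/(19*(8464 + 95 - 460 + 5*361 + 19*8464 - 92*361 - 10488) + 558) = 1/(19*(8464 + 95 - 460 + 1805 + 160816 - 33212 - 10488) + 558) = 1/(19*127020 + 558) = 1/(2413380 + 558) = 1/2413938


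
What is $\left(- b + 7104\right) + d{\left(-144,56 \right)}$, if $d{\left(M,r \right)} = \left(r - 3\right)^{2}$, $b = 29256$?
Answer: $-19343$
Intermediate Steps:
$d{\left(M,r \right)} = \left(-3 + r\right)^{2}$
$\left(- b + 7104\right) + d{\left(-144,56 \right)} = \left(\left(-1\right) 29256 + 7104\right) + \left(-3 + 56\right)^{2} = \left(-29256 + 7104\right) + 53^{2} = -22152 + 2809 = -19343$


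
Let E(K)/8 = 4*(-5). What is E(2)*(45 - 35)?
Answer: -1600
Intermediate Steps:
E(K) = -160 (E(K) = 8*(4*(-5)) = 8*(-20) = -160)
E(2)*(45 - 35) = -160*(45 - 35) = -160*10 = -1600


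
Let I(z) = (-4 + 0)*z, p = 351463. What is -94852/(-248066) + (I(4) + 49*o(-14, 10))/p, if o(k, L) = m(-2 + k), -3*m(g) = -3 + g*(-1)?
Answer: 7131498587/18682718691 ≈ 0.38172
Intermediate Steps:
m(g) = 1 + g/3 (m(g) = -(-3 + g*(-1))/3 = -(-3 - g)/3 = 1 + g/3)
I(z) = -4*z
o(k, L) = ⅓ + k/3 (o(k, L) = 1 + (-2 + k)/3 = 1 + (-⅔ + k/3) = ⅓ + k/3)
-94852/(-248066) + (I(4) + 49*o(-14, 10))/p = -94852/(-248066) + (-4*4 + 49*(⅓ + (⅓)*(-14)))/351463 = -94852*(-1/248066) + (-16 + 49*(⅓ - 14/3))*(1/351463) = 47426/124033 + (-16 + 49*(-13/3))*(1/351463) = 47426/124033 + (-16 - 637/3)*(1/351463) = 47426/124033 - 685/3*1/351463 = 47426/124033 - 685/1054389 = 7131498587/18682718691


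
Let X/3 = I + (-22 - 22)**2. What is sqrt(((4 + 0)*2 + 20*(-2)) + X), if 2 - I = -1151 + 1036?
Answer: sqrt(6127) ≈ 78.275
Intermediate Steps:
I = 117 (I = 2 - (-1151 + 1036) = 2 - 1*(-115) = 2 + 115 = 117)
X = 6159 (X = 3*(117 + (-22 - 22)**2) = 3*(117 + (-44)**2) = 3*(117 + 1936) = 3*2053 = 6159)
sqrt(((4 + 0)*2 + 20*(-2)) + X) = sqrt(((4 + 0)*2 + 20*(-2)) + 6159) = sqrt((4*2 - 40) + 6159) = sqrt((8 - 40) + 6159) = sqrt(-32 + 6159) = sqrt(6127)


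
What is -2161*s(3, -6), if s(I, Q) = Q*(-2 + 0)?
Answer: -25932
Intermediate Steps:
s(I, Q) = -2*Q (s(I, Q) = Q*(-2) = -2*Q)
-2161*s(3, -6) = -(-4322)*(-6) = -2161*12 = -25932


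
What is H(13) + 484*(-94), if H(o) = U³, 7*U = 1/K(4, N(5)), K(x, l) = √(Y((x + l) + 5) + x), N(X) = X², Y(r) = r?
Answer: -45496 + √38/495292 ≈ -45496.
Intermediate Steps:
K(x, l) = √(5 + l + 2*x) (K(x, l) = √(((x + l) + 5) + x) = √(((l + x) + 5) + x) = √((5 + l + x) + x) = √(5 + l + 2*x))
U = √38/266 (U = 1/(7*(√(5 + 5² + 2*4))) = 1/(7*(√(5 + 25 + 8))) = 1/(7*(√38)) = (√38/38)/7 = √38/266 ≈ 0.023174)
H(o) = √38/495292 (H(o) = (√38/266)³ = √38/495292)
H(13) + 484*(-94) = √38/495292 + 484*(-94) = √38/495292 - 45496 = -45496 + √38/495292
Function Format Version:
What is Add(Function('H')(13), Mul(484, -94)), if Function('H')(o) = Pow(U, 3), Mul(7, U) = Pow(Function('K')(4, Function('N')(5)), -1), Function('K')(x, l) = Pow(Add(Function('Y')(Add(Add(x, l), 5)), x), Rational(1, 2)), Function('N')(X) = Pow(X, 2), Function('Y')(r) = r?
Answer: Add(-45496, Mul(Rational(1, 495292), Pow(38, Rational(1, 2)))) ≈ -45496.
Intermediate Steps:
Function('K')(x, l) = Pow(Add(5, l, Mul(2, x)), Rational(1, 2)) (Function('K')(x, l) = Pow(Add(Add(Add(x, l), 5), x), Rational(1, 2)) = Pow(Add(Add(Add(l, x), 5), x), Rational(1, 2)) = Pow(Add(Add(5, l, x), x), Rational(1, 2)) = Pow(Add(5, l, Mul(2, x)), Rational(1, 2)))
U = Mul(Rational(1, 266), Pow(38, Rational(1, 2))) (U = Mul(Rational(1, 7), Pow(Pow(Add(5, Pow(5, 2), Mul(2, 4)), Rational(1, 2)), -1)) = Mul(Rational(1, 7), Pow(Pow(Add(5, 25, 8), Rational(1, 2)), -1)) = Mul(Rational(1, 7), Pow(Pow(38, Rational(1, 2)), -1)) = Mul(Rational(1, 7), Mul(Rational(1, 38), Pow(38, Rational(1, 2)))) = Mul(Rational(1, 266), Pow(38, Rational(1, 2))) ≈ 0.023174)
Function('H')(o) = Mul(Rational(1, 495292), Pow(38, Rational(1, 2))) (Function('H')(o) = Pow(Mul(Rational(1, 266), Pow(38, Rational(1, 2))), 3) = Mul(Rational(1, 495292), Pow(38, Rational(1, 2))))
Add(Function('H')(13), Mul(484, -94)) = Add(Mul(Rational(1, 495292), Pow(38, Rational(1, 2))), Mul(484, -94)) = Add(Mul(Rational(1, 495292), Pow(38, Rational(1, 2))), -45496) = Add(-45496, Mul(Rational(1, 495292), Pow(38, Rational(1, 2))))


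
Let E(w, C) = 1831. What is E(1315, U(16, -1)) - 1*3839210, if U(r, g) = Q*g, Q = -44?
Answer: -3837379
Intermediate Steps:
U(r, g) = -44*g
E(1315, U(16, -1)) - 1*3839210 = 1831 - 1*3839210 = 1831 - 3839210 = -3837379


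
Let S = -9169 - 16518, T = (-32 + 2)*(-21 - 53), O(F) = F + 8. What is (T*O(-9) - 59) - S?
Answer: 23408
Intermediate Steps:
O(F) = 8 + F
T = 2220 (T = -30*(-74) = 2220)
S = -25687
(T*O(-9) - 59) - S = (2220*(8 - 9) - 59) - 1*(-25687) = (2220*(-1) - 59) + 25687 = (-2220 - 59) + 25687 = -2279 + 25687 = 23408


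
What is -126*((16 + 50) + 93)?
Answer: -20034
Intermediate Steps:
-126*((16 + 50) + 93) = -126*(66 + 93) = -126*159 = -20034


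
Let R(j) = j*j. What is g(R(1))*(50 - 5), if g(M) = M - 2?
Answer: -45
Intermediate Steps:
R(j) = j²
g(M) = -2 + M
g(R(1))*(50 - 5) = (-2 + 1²)*(50 - 5) = (-2 + 1)*45 = -1*45 = -45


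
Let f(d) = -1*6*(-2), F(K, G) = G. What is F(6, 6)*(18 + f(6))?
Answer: 180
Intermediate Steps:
f(d) = 12 (f(d) = -6*(-2) = 12)
F(6, 6)*(18 + f(6)) = 6*(18 + 12) = 6*30 = 180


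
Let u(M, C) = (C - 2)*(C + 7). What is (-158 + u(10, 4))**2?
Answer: 18496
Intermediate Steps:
u(M, C) = (-2 + C)*(7 + C)
(-158 + u(10, 4))**2 = (-158 + (-14 + 4**2 + 5*4))**2 = (-158 + (-14 + 16 + 20))**2 = (-158 + 22)**2 = (-136)**2 = 18496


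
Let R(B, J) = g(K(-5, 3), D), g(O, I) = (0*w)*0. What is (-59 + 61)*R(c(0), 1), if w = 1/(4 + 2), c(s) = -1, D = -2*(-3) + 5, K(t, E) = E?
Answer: 0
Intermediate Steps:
D = 11 (D = 6 + 5 = 11)
w = 1/6 ≈ 0.16667
g(O, I) = 0 (g(O, I) = (0*(1/6))*0 = 0*0 = 0)
R(B, J) = 0
(-59 + 61)*R(c(0), 1) = (-59 + 61)*0 = 2*0 = 0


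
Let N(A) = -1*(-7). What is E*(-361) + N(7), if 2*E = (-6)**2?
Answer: -6491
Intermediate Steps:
E = 18 (E = (1/2)*(-6)**2 = (1/2)*36 = 18)
N(A) = 7
E*(-361) + N(7) = 18*(-361) + 7 = -6498 + 7 = -6491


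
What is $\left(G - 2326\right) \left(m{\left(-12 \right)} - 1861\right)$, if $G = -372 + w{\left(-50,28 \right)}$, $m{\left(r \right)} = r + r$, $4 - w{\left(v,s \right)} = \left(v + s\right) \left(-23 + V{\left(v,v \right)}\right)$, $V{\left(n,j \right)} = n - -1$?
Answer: $8064030$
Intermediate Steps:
$V{\left(n,j \right)} = 1 + n$ ($V{\left(n,j \right)} = n + 1 = 1 + n$)
$w{\left(v,s \right)} = 4 - \left(-22 + v\right) \left(s + v\right)$ ($w{\left(v,s \right)} = 4 - \left(v + s\right) \left(-23 + \left(1 + v\right)\right) = 4 - \left(s + v\right) \left(-22 + v\right) = 4 - \left(-22 + v\right) \left(s + v\right)$)
$m{\left(r \right)} = 2 r$
$G = -1952$ ($G = -372 + \left(4 - \left(-50\right)^{2} + 22 \cdot 28 + 22 \left(-50\right) - 28 \left(-50\right)\right) = -372 + \left(4 - 2500 + 616 - 1100 + 1400\right) = -372 - 1580 = -1952$)
$\left(G - 2326\right) \left(m{\left(-12 \right)} - 1861\right) = \left(-1952 - 2326\right) \left(2 \left(-12\right) - 1861\right) = - 4278 \left(-24 - 1861\right) = \left(-4278\right) \left(-1885\right) = 8064030$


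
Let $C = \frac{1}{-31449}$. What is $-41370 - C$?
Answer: $- \frac{1301045129}{31449} \approx -41370.0$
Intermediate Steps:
$C = - \frac{1}{31449} \approx -3.1798 \cdot 10^{-5}$
$-41370 - C = -41370 - - \frac{1}{31449} = -41370 + \frac{1}{31449} = - \frac{1301045129}{31449}$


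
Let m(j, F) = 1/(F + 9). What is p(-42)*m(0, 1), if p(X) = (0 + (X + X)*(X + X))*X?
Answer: -148176/5 ≈ -29635.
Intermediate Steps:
m(j, F) = 1/(9 + F)
p(X) = 4*X³ (p(X) = (0 + (2*X)*(2*X))*X = (0 + 4*X²)*X = (4*X²)*X = 4*X³)
p(-42)*m(0, 1) = (4*(-42)³)/(9 + 1) = (4*(-74088))/10 = -296352*⅒ = -148176/5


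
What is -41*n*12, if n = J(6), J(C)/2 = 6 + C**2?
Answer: -41328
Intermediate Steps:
J(C) = 12 + 2*C**2 (J(C) = 2*(6 + C**2) = 12 + 2*C**2)
n = 84 (n = 12 + 2*6**2 = 12 + 2*36 = 12 + 72 = 84)
-41*n*12 = -41*84*12 = -3444*12 = -41328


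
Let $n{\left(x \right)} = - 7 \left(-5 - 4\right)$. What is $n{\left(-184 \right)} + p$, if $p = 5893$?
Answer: $5956$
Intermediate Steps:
$n{\left(x \right)} = 63$ ($n{\left(x \right)} = \left(-7\right) \left(-9\right) = 63$)
$n{\left(-184 \right)} + p = 63 + 5893 = 5956$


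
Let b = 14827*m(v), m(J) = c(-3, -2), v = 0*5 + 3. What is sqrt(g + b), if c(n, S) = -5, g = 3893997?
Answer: sqrt(3819862) ≈ 1954.4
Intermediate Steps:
v = 3 (v = 0 + 3 = 3)
m(J) = -5
b = -74135 (b = 14827*(-5) = -74135)
sqrt(g + b) = sqrt(3893997 - 74135) = sqrt(3819862)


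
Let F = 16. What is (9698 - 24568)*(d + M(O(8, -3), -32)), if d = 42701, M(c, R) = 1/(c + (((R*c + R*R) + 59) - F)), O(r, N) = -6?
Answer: -795609743980/1253 ≈ -6.3496e+8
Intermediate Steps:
M(c, R) = 1/(43 + c + R**2 + R*c) (M(c, R) = 1/(c + (((R*c + R*R) + 59) - 1*16)) = 1/(c + (((R*c + R**2) + 59) - 16)) = 1/(c + (((R**2 + R*c) + 59) - 16)) = 1/(c + ((59 + R**2 + R*c) - 16)) = 1/(c + (43 + R**2 + R*c)) = 1/(43 + c + R**2 + R*c))
(9698 - 24568)*(d + M(O(8, -3), -32)) = (9698 - 24568)*(42701 + 1/(43 - 6 + (-32)**2 - 32*(-6))) = -14870*(42701 + 1/(43 - 6 + 1024 + 192)) = -14870*(42701 + 1/1253) = -14870*53504354/1253 = -795609743980/1253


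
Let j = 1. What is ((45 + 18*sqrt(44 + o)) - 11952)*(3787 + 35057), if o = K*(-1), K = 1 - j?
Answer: -462515508 + 1398384*sqrt(11) ≈ -4.5788e+8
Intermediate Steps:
K = 0 (K = 1 - 1*1 = 1 - 1 = 0)
o = 0 (o = 0*(-1) = 0)
((45 + 18*sqrt(44 + o)) - 11952)*(3787 + 35057) = ((45 + 18*sqrt(44 + 0)) - 11952)*(3787 + 35057) = ((45 + 18*sqrt(44)) - 11952)*38844 = ((45 + 18*(2*sqrt(11))) - 11952)*38844 = ((45 + 36*sqrt(11)) - 11952)*38844 = (-11907 + 36*sqrt(11))*38844 = -462515508 + 1398384*sqrt(11)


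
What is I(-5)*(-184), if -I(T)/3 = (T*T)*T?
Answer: -69000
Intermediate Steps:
I(T) = -3*T³ (I(T) = -3*T*T*T = -3*T²*T = -3*T³)
I(-5)*(-184) = -3*(-5)³*(-184) = -3*(-125)*(-184) = 375*(-184) = -69000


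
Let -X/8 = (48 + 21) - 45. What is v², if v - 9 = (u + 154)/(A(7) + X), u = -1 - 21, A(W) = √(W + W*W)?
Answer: 1462389327/21169201 - 2523906*√14/21169201 ≈ 68.635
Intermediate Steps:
A(W) = √(W + W²)
X = -192 (X = -8*((48 + 21) - 45) = -8*(69 - 45) = -8*24 = -192)
u = -22
v = 9 + 132/(-192 + 2*√14) (v = 9 + (-22 + 154)/(√(7*(1 + 7)) - 192) = 9 + 132/(√(7*8) - 192) = 9 + 132/(√56 - 192) = 9 + 132/(2*√14 - 192) = 9 + 132/(-192 + 2*√14) ≈ 8.2846)
v² = (38241/4601 - 33*√14/4601)²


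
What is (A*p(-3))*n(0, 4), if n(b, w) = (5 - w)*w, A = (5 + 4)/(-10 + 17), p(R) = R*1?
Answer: -108/7 ≈ -15.429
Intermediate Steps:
p(R) = R
A = 9/7 ≈ 1.2857
n(b, w) = w*(5 - w)
(A*p(-3))*n(0, 4) = ((9/7)*(-3))*(4*(5 - 1*4)) = -108*(5 - 4)/7 = -108/7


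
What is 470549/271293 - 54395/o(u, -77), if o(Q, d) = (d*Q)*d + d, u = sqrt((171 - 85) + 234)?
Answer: 6247997609312/3603029582229 - 435160*sqrt(5)/1897279 ≈ 1.2212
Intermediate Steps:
u = 8*sqrt(5) (u = sqrt(86 + 234) = sqrt(320) = 8*sqrt(5) ≈ 17.889)
o(Q, d) = d + Q*d**2 (o(Q, d) = (Q*d)*d + d = Q*d**2 + d = d + Q*d**2)
470549/271293 - 54395/o(u, -77) = 470549/271293 - 54395*(-1/(77*(1 + (8*sqrt(5))*(-77)))) = 470549*(1/271293) - 54395*(-1/(77*(1 - 616*sqrt(5)))) = 470549/271293 - 54395/(-77 + 47432*sqrt(5))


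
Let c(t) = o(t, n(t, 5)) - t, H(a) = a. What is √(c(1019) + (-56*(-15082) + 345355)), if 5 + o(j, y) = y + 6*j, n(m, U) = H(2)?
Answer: √1195039 ≈ 1093.2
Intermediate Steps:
n(m, U) = 2
o(j, y) = -5 + y + 6*j (o(j, y) = -5 + (y + 6*j) = -5 + y + 6*j)
c(t) = -3 + 5*t (c(t) = (-5 + 2 + 6*t) - t = (-3 + 6*t) - t = -3 + 5*t)
√(c(1019) + (-56*(-15082) + 345355)) = √((-3 + 5*1019) + (-56*(-15082) + 345355)) = √((-3 + 5095) + (844592 + 345355)) = √(5092 + 1189947) = √1195039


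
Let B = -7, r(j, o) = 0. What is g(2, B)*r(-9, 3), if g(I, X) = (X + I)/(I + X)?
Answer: 0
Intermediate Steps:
g(I, X) = 1 (g(I, X) = (I + X)/(I + X) = 1)
g(2, B)*r(-9, 3) = 1*0 = 0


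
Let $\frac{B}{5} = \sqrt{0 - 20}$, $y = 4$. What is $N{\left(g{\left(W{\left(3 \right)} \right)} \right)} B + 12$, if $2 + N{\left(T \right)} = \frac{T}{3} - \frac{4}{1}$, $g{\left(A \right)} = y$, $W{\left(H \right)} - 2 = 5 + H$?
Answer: $12 - \frac{140 i \sqrt{5}}{3} \approx 12.0 - 104.35 i$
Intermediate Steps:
$W{\left(H \right)} = 7 + H$ ($W{\left(H \right)} = 2 + \left(5 + H\right) = 7 + H$)
$g{\left(A \right)} = 4$
$N{\left(T \right)} = -6 + \frac{T}{3}$ ($N{\left(T \right)} = -2 + \left(\frac{T}{3} - \frac{4}{1}\right) = -2 + \left(T \frac{1}{3} - 4\right) = -2 + \left(\frac{T}{3} - 4\right) = -2 + \left(-4 + \frac{T}{3}\right) = -6 + \frac{T}{3}$)
$B = 10 i \sqrt{5}$ ($B = 5 \sqrt{0 - 20} = 5 \sqrt{-20} = 5 \cdot 2 i \sqrt{5} = 10 i \sqrt{5} \approx 22.361 i$)
$N{\left(g{\left(W{\left(3 \right)} \right)} \right)} B + 12 = \left(-6 + \frac{1}{3} \cdot 4\right) 10 i \sqrt{5} + 12 = \left(-6 + \frac{4}{3}\right) 10 i \sqrt{5} + 12 = - \frac{14 \cdot 10 i \sqrt{5}}{3} + 12 = - \frac{140 i \sqrt{5}}{3} + 12 = 12 - \frac{140 i \sqrt{5}}{3}$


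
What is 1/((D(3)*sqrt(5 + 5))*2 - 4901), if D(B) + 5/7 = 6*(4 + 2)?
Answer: -1421/6949881 - 266*sqrt(10)/90348453 ≈ -0.00021377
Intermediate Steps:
D(B) = 247/7 (D(B) = -5/7 + 6*(4 + 2) = -5/7 + 6*6 = -5/7 + 36 = 247/7)
1/((D(3)*sqrt(5 + 5))*2 - 4901) = 1/((247*sqrt(5 + 5)/7)*2 - 4901) = 1/((247*sqrt(10)/7)*2 - 4901) = 1/(494*sqrt(10)/7 - 4901) = 1/(-4901 + 494*sqrt(10)/7)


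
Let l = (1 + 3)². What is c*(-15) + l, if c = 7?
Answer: -89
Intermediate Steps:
l = 16 (l = 4² = 16)
c*(-15) + l = 7*(-15) + 16 = -105 + 16 = -89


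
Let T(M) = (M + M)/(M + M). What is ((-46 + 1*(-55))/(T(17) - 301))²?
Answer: 10201/90000 ≈ 0.11334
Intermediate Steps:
T(M) = 1 (T(M) = (2*M)/((2*M)) = (2*M)*(1/(2*M)) = 1)
((-46 + 1*(-55))/(T(17) - 301))² = ((-46 + 1*(-55))/(1 - 301))² = ((-46 - 55)/(-300))² = (-101*(-1/300))² = (101/300)² = 10201/90000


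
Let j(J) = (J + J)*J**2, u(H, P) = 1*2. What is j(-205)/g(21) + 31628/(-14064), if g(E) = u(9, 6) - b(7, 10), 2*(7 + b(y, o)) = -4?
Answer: -60581645977/38676 ≈ -1.5664e+6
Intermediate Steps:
b(y, o) = -9 (b(y, o) = -7 + (1/2)*(-4) = -7 - 2 = -9)
u(H, P) = 2
j(J) = 2*J**3 (j(J) = (2*J)*J**2 = 2*J**3)
g(E) = 11 (g(E) = 2 - 1*(-9) = 2 + 9 = 11)
j(-205)/g(21) + 31628/(-14064) = (2*(-205)**3)/11 + 31628/(-14064) = (2*(-8615125))*(1/11) + 31628*(-1/14064) = -17230250*1/11 - 7907/3516 = -17230250/11 - 7907/3516 = -60581645977/38676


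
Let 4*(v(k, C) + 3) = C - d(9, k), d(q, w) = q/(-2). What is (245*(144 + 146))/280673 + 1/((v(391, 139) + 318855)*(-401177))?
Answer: 72715685414567166/287253055214539463 ≈ 0.25314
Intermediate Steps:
d(q, w) = -q/2 (d(q, w) = q*(-½) = -q/2)
v(k, C) = -15/8 + C/4 (v(k, C) = -3 + (C - (-1)*9/2)/4 = -3 + (C - 1*(-9/2))/4 = -3 + (C + 9/2)/4 = -3 + (9/2 + C)/4 = -3 + (9/8 + C/4) = -15/8 + C/4)
(245*(144 + 146))/280673 + 1/((v(391, 139) + 318855)*(-401177)) = (245*(144 + 146))/280673 + 1/(((-15/8 + (¼)*139) + 318855)*(-401177)) = (245*290)*(1/280673) - 1/401177/((-15/8 + 139/4) + 318855) = 71050*(1/280673) - 1/401177/(263/8 + 318855) = 71050/280673 - 1/401177/(2551103/8) = 71050/280673 + (8/2551103)*(-1/401177) = 71050/280673 - 8/1023443848231 = 72715685414567166/287253055214539463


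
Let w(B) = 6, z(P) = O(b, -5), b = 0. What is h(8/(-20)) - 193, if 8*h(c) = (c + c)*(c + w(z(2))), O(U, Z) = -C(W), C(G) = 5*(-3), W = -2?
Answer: -4839/25 ≈ -193.56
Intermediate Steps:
C(G) = -15
O(U, Z) = 15 (O(U, Z) = -1*(-15) = 15)
z(P) = 15
h(c) = c*(6 + c)/4 (h(c) = ((c + c)*(c + 6))/8 = ((2*c)*(6 + c))/8 = (2*c*(6 + c))/8 = c*(6 + c)/4)
h(8/(-20)) - 193 = (8/(-20))*(6 + 8/(-20))/4 - 193 = (8*(-1/20))*(6 + 8*(-1/20))/4 - 193 = (1/4)*(-2/5)*(6 - 2/5) - 193 = (1/4)*(-2/5)*(28/5) - 193 = -14/25 - 193 = -4839/25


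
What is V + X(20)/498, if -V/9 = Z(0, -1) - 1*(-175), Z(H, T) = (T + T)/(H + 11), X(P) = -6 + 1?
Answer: -8618941/5478 ≈ -1573.4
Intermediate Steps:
X(P) = -5
Z(H, T) = 2*T/(11 + H) (Z(H, T) = (2*T)/(11 + H) = 2*T/(11 + H))
V = -17307/11 (V = -9*(2*(-1)/(11 + 0) - 1*(-175)) = -9*(2*(-1)/11 + 175) = -9*(2*(-1)*(1/11) + 175) = -9*(-2/11 + 175) = -9*1923/11 = -17307/11 ≈ -1573.4)
V + X(20)/498 = -17307/11 - 5/498 = -8618941/5478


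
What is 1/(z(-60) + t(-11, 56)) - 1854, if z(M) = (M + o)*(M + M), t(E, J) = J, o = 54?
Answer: -1438703/776 ≈ -1854.0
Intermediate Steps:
z(M) = 2*M*(54 + M) (z(M) = (M + 54)*(M + M) = (54 + M)*(2*M) = 2*M*(54 + M))
1/(z(-60) + t(-11, 56)) - 1854 = 1/(2*(-60)*(54 - 60) + 56) - 1854 = 1/(2*(-60)*(-6) + 56) - 1854 = 1/(720 + 56) - 1854 = 1/776 - 1854 = -1438703/776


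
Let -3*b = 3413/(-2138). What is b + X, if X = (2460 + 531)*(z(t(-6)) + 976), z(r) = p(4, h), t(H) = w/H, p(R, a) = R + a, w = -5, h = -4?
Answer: 18723854837/6414 ≈ 2.9192e+6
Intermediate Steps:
t(H) = -5/H
z(r) = 0 (z(r) = 4 - 4 = 0)
X = 2919216 (X = (2460 + 531)*(0 + 976) = 2991*976 = 2919216)
b = 3413/6414 (b = -3413/(3*(-2138)) = -3413*(-1)/(3*2138) = -⅓*(-3413/2138) = 3413/6414 ≈ 0.53212)
b + X = 3413/6414 + 2919216 = 18723854837/6414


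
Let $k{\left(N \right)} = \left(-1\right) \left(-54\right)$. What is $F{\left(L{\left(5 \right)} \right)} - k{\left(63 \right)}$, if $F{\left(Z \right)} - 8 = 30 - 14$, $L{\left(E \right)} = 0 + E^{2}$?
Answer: $-30$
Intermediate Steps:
$k{\left(N \right)} = 54$
$L{\left(E \right)} = E^{2}$
$F{\left(Z \right)} = 24$ ($F{\left(Z \right)} = 8 + \left(30 - 14\right) = 8 + 16 = 24$)
$F{\left(L{\left(5 \right)} \right)} - k{\left(63 \right)} = 24 - 54 = -30$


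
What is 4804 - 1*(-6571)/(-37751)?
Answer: 181349233/37751 ≈ 4803.8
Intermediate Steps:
4804 - 1*(-6571)/(-37751) = 4804 - (-6571)*(-1)/37751 = 4804 - 1*6571/37751 = 4804 - 6571/37751 = 181349233/37751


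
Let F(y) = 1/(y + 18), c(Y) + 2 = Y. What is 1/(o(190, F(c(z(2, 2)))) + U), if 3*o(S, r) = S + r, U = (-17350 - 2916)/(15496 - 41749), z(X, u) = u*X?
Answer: 525060/33667871 ≈ 0.015595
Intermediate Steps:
z(X, u) = X*u
c(Y) = -2 + Y
F(y) = 1/(18 + y)
U = 20266/26253 (U = -20266/(-26253) = -20266*(-1/26253) = 20266/26253 ≈ 0.77195)
o(S, r) = S/3 + r/3 (o(S, r) = (S + r)/3 = S/3 + r/3)
1/(o(190, F(c(z(2, 2)))) + U) = 1/(((1/3)*190 + 1/(3*(18 + (-2 + 2*2)))) + 20266/26253) = 1/((190/3 + 1/(3*(18 + (-2 + 4)))) + 20266/26253) = 1/((190/3 + 1/(3*(18 + 2))) + 20266/26253) = 1/((190/3 + (1/3)/20) + 20266/26253) = 1/((190/3 + (1/3)*(1/20)) + 20266/26253) = 1/((190/3 + 1/60) + 20266/26253) = 1/(1267/20 + 20266/26253) = 1/(33667871/525060) = 525060/33667871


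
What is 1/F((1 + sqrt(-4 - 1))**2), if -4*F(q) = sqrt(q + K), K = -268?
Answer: -2*sqrt(2)/sqrt(-136 + I*sqrt(5)) ≈ -0.0019935 + 0.24251*I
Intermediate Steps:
F(q) = -sqrt(-268 + q)/4 (F(q) = -sqrt(q - 268)/4 = -sqrt(-268 + q)/4)
1/F((1 + sqrt(-4 - 1))**2) = 1/(-sqrt(-268 + (1 + sqrt(-4 - 1))**2)/4) = 1/(-sqrt(-268 + (1 + sqrt(-5))**2)/4) = 1/(-sqrt(-268 + (1 + I*sqrt(5))**2)/4) = -4/sqrt(-268 + (1 + I*sqrt(5))**2)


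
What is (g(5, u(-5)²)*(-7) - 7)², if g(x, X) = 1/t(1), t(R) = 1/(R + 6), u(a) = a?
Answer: 3136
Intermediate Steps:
t(R) = 1/(6 + R)
g(x, X) = 7 (g(x, X) = 1/(1/(6 + 1)) = 1/(1/7) = 1/(⅐) = 7)
(g(5, u(-5)²)*(-7) - 7)² = (7*(-7) - 7)² = (-49 - 7)² = (-56)² = 3136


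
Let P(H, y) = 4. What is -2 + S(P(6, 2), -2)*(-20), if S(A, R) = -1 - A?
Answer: 98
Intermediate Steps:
-2 + S(P(6, 2), -2)*(-20) = -2 + (-1 - 1*4)*(-20) = -2 + (-1 - 4)*(-20) = -2 - 5*(-20) = -2 + 100 = 98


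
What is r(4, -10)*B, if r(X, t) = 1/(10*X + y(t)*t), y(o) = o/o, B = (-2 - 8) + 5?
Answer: -⅙ ≈ -0.16667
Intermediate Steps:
B = -5 (B = -10 + 5 = -5)
y(o) = 1
r(X, t) = 1/(t + 10*X) (r(X, t) = 1/(10*X + 1*t) = 1/(10*X + t) = 1/(t + 10*X))
r(4, -10)*B = -5/(-10 + 10*4) = -5/(-10 + 40) = -5/30 = (1/30)*(-5) = -⅙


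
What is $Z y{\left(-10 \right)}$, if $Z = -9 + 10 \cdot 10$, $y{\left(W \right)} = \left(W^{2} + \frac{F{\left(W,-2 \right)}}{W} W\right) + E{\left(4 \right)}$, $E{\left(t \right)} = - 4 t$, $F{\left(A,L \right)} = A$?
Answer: $6734$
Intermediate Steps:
$y{\left(W \right)} = -16 + W + W^{2}$ ($y{\left(W \right)} = \left(W^{2} + \frac{W}{W} W\right) - 16 = \left(W^{2} + 1 W\right) - 16 = \left(W^{2} + W\right) - 16 = \left(W + W^{2}\right) - 16 = -16 + W + W^{2}$)
$Z = 91$ ($Z = -9 + 100 = 91$)
$Z y{\left(-10 \right)} = 91 \left(-16 - 10 + \left(-10\right)^{2}\right) = 91 \left(-16 - 10 + 100\right) = 91 \cdot 74 = 6734$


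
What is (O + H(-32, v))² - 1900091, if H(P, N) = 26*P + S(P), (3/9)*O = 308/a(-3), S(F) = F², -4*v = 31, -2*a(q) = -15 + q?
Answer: -16319363/9 ≈ -1.8133e+6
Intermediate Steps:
a(q) = 15/2 - q/2 (a(q) = -(-15 + q)/2 = 15/2 - q/2)
v = -31/4 (v = -¼*31 = -31/4 ≈ -7.7500)
O = 308/3 (O = 3*(308/(15/2 - ½*(-3))) = 3*(308/(15/2 + 3/2)) = 3*(308/9) = 308/3 ≈ 102.67)
H(P, N) = P² + 26*P (H(P, N) = 26*P + P² = P² + 26*P)
(O + H(-32, v))² - 1900091 = (308/3 - 32*(26 - 32))² - 1900091 = (308/3 - 32*(-6))² - 1900091 = (308/3 + 192)² - 1900091 = (884/3)² - 1900091 = 781456/9 - 1900091 = -16319363/9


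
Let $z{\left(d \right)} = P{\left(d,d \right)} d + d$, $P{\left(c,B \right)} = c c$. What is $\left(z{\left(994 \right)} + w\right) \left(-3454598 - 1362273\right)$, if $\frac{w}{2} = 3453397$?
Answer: $-4763960427315212$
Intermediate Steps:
$w = 6906794$ ($w = 2 \cdot 3453397 = 6906794$)
$P{\left(c,B \right)} = c^{2}$
$z{\left(d \right)} = d + d^{3}$ ($z{\left(d \right)} = d^{2} d + d = d^{3} + d = d + d^{3}$)
$\left(z{\left(994 \right)} + w\right) \left(-3454598 - 1362273\right) = \left(\left(994 + 994^{3}\right) + 6906794\right) \left(-3454598 - 1362273\right) = \left(\left(994 + 982107784\right) + 6906794\right) \left(-4816871\right) = \left(982108778 + 6906794\right) \left(-4816871\right) = 989015572 \left(-4816871\right) = -4763960427315212$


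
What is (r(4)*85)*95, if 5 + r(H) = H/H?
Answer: -32300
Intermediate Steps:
r(H) = -4 (r(H) = -5 + H/H = -5 + 1 = -4)
(r(4)*85)*95 = -4*85*95 = -340*95 = -32300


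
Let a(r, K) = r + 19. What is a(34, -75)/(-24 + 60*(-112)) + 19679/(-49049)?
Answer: -12301343/30071496 ≈ -0.40907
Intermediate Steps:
a(r, K) = 19 + r
a(34, -75)/(-24 + 60*(-112)) + 19679/(-49049) = (19 + 34)/(-24 + 60*(-112)) + 19679/(-49049) = 53/(-24 - 6720) + 19679*(-1/49049) = 53/(-6744) - 1789/4459 = 53*(-1/6744) - 1789/4459 = -53/6744 - 1789/4459 = -12301343/30071496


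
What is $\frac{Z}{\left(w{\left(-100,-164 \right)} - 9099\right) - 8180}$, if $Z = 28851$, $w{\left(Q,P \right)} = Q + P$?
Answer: $- \frac{28851}{17543} \approx -1.6446$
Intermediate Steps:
$w{\left(Q,P \right)} = P + Q$
$\frac{Z}{\left(w{\left(-100,-164 \right)} - 9099\right) - 8180} = \frac{28851}{\left(\left(-164 - 100\right) - 9099\right) - 8180} = \frac{28851}{\left(-264 - 9099\right) - 8180} = \frac{28851}{-9363 - 8180} = \frac{28851}{-17543} = 28851 \left(- \frac{1}{17543}\right) = - \frac{28851}{17543}$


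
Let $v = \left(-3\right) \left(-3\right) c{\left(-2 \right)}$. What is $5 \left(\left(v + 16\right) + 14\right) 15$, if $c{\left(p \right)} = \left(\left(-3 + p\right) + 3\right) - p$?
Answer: $2250$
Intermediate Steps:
$c{\left(p \right)} = 0$ ($c{\left(p \right)} = p - p = 0$)
$v = 0$ ($v = \left(-3\right) \left(-3\right) 0 = 9 \cdot 0 = 0$)
$5 \left(\left(v + 16\right) + 14\right) 15 = 5 \left(\left(0 + 16\right) + 14\right) 15 = 5 \left(16 + 14\right) 15 = 5 \cdot 30 \cdot 15 = 150 \cdot 15 = 2250$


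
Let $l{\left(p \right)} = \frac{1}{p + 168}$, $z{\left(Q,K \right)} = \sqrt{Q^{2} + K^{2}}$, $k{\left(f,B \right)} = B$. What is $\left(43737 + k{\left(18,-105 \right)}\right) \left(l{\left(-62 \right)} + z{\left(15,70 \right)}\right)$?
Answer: $\frac{21816}{53} + 218160 \sqrt{205} \approx 3.124 \cdot 10^{6}$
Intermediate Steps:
$z{\left(Q,K \right)} = \sqrt{K^{2} + Q^{2}}$
$l{\left(p \right)} = \frac{1}{168 + p}$
$\left(43737 + k{\left(18,-105 \right)}\right) \left(l{\left(-62 \right)} + z{\left(15,70 \right)}\right) = \left(43737 - 105\right) \left(\frac{1}{168 - 62} + \sqrt{70^{2} + 15^{2}}\right) = 43632 \left(\frac{1}{106} + \sqrt{4900 + 225}\right) = 43632 \left(\frac{1}{106} + \sqrt{5125}\right) = 43632 \left(\frac{1}{106} + 5 \sqrt{205}\right) = \frac{21816}{53} + 218160 \sqrt{205}$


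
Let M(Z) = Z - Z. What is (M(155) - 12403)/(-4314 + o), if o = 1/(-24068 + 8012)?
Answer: 199142568/69265585 ≈ 2.8751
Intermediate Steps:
o = -1/16056 (o = 1/(-16056) = -1/16056 ≈ -6.2282e-5)
M(Z) = 0
(M(155) - 12403)/(-4314 + o) = (0 - 12403)/(-4314 - 1/16056) = -12403/(-69265585/16056) = -12403*(-16056/69265585) = 199142568/69265585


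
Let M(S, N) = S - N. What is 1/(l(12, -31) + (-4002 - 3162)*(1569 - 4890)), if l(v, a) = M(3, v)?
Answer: 1/23791635 ≈ 4.2032e-8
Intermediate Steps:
l(v, a) = 3 - v
1/(l(12, -31) + (-4002 - 3162)*(1569 - 4890)) = 1/((3 - 1*12) + (-4002 - 3162)*(1569 - 4890)) = 1/((3 - 12) - 7164*(-3321)) = 1/(-9 + 23791644) = 1/23791635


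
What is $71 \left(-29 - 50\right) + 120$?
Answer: $-5489$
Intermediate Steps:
$71 \left(-29 - 50\right) + 120 = 71 \left(-79\right) + 120 = -5609 + 120 = -5489$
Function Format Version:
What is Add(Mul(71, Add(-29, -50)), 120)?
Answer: -5489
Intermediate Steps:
Add(Mul(71, Add(-29, -50)), 120) = Add(Mul(71, -79), 120) = Add(-5609, 120) = -5489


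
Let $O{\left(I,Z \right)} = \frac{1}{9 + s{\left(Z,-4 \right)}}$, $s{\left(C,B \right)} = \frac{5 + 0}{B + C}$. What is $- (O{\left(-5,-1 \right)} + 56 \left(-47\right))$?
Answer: $\frac{21055}{8} \approx 2631.9$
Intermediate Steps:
$s{\left(C,B \right)} = \frac{5}{B + C}$
$O{\left(I,Z \right)} = \frac{1}{9 + \frac{5}{-4 + Z}}$
$- (O{\left(-5,-1 \right)} + 56 \left(-47\right)) = - (\frac{-4 - 1}{-31 + 9 \left(-1\right)} + 56 \left(-47\right)) = - (\frac{1}{-31 - 9} \left(-5\right) - 2632) = - (\frac{1}{-40} \left(-5\right) - 2632) = - (\left(- \frac{1}{40}\right) \left(-5\right) - 2632) = - (\frac{1}{8} - 2632) = \left(-1\right) \left(- \frac{21055}{8}\right) = \frac{21055}{8}$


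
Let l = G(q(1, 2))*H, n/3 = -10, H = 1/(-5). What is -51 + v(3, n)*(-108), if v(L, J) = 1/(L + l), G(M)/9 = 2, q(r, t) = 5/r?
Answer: 129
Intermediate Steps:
H = -⅕ ≈ -0.20000
n = -30 (n = 3*(-10) = -30)
G(M) = 18 (G(M) = 9*2 = 18)
l = -18/5 (l = 18*(-⅕) = -18/5 ≈ -3.6000)
v(L, J) = 1/(-18/5 + L) (v(L, J) = 1/(L - 18/5) = 1/(-18/5 + L))
-51 + v(3, n)*(-108) = -51 + (5/(-18 + 5*3))*(-108) = -51 + (5/(-18 + 15))*(-108) = -51 + (5/(-3))*(-108) = -51 + (5*(-⅓))*(-108) = -51 - 5/3*(-108) = -51 + 180 = 129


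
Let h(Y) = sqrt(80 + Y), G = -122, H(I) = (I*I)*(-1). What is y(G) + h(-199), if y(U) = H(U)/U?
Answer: 122 + I*sqrt(119) ≈ 122.0 + 10.909*I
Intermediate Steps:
H(I) = -I**2 (H(I) = I**2*(-1) = -I**2)
y(U) = -U (y(U) = (-U**2)/U = -U)
y(G) + h(-199) = -1*(-122) + sqrt(80 - 199) = 122 + sqrt(-119) = 122 + I*sqrt(119)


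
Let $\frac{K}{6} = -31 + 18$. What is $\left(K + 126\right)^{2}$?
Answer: $2304$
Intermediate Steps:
$K = -78$ ($K = 6 \left(-31 + 18\right) = 6 \left(-13\right) = -78$)
$\left(K + 126\right)^{2} = \left(-78 + 126\right)^{2} = 48^{2} = 2304$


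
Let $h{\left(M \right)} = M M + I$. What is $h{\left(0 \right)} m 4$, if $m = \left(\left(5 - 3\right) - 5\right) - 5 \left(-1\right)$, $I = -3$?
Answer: $-24$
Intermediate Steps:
$h{\left(M \right)} = -3 + M^{2}$ ($h{\left(M \right)} = M M - 3 = M^{2} - 3 = -3 + M^{2}$)
$m = 2$ ($m = \left(2 - 5\right) - -5 = -3 + 5 = 2$)
$h{\left(0 \right)} m 4 = \left(-3 + 0^{2}\right) 2 \cdot 4 = \left(-3 + 0\right) 2 \cdot 4 = \left(-3\right) 2 \cdot 4 = \left(-6\right) 4 = -24$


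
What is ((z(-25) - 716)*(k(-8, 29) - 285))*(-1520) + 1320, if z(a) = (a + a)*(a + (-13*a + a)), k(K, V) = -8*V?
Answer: -11367960120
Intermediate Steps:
z(a) = -22*a² (z(a) = (2*a)*(a - 12*a) = (2*a)*(-11*a) = -22*a²)
((z(-25) - 716)*(k(-8, 29) - 285))*(-1520) + 1320 = ((-22*(-25)² - 716)*(-8*29 - 285))*(-1520) + 1320 = ((-22*625 - 716)*(-232 - 285))*(-1520) + 1320 = ((-13750 - 716)*(-517))*(-1520) + 1320 = -14466*(-517)*(-1520) + 1320 = 7478922*(-1520) + 1320 = -11367961440 + 1320 = -11367960120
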